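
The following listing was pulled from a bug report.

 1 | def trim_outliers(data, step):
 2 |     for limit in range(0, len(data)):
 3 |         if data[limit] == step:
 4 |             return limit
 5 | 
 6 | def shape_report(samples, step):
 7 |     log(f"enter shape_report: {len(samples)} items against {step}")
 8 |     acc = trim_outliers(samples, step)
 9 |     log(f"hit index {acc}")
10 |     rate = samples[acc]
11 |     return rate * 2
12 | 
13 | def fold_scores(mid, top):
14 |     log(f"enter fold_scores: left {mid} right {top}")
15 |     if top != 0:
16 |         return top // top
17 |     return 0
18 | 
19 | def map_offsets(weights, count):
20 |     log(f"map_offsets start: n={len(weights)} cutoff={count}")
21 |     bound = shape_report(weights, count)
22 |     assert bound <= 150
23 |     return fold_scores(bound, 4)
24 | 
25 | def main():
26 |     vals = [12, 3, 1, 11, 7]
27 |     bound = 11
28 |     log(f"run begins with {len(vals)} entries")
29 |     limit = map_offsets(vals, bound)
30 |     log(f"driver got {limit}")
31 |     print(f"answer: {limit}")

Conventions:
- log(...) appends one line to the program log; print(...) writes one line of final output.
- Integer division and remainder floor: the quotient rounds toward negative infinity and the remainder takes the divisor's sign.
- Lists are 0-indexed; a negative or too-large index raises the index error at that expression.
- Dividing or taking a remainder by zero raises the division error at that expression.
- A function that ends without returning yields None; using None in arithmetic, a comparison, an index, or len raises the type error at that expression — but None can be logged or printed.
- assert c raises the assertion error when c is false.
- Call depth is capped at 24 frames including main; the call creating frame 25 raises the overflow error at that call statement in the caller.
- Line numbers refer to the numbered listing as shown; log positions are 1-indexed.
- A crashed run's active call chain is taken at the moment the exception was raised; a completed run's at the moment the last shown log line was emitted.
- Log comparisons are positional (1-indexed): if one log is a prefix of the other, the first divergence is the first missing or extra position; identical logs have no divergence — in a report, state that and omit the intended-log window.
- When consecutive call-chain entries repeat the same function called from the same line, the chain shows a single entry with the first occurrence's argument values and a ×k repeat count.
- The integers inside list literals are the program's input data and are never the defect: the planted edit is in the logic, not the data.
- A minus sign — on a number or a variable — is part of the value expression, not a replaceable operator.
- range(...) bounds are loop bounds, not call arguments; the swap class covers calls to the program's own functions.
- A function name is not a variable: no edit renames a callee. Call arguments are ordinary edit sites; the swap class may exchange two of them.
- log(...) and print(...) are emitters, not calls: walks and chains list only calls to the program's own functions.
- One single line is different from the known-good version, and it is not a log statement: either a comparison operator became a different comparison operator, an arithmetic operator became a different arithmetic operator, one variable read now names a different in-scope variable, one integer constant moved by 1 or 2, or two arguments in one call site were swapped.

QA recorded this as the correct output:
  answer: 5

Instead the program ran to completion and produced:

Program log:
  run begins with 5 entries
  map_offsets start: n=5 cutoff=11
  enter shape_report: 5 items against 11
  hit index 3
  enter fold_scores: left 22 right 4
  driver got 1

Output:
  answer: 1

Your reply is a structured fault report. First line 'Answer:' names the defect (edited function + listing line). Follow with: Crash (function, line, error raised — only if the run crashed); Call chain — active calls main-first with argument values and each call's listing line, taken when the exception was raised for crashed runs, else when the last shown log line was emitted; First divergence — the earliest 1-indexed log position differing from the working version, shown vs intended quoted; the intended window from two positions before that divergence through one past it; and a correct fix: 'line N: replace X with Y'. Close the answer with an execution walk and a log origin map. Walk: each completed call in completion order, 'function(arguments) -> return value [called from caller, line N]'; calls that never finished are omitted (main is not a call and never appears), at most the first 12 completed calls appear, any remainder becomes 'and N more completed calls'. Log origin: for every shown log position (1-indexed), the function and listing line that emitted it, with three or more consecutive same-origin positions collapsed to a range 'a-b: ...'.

Answer: the defect is in fold_scores at line 16.
Core observation: The log first diverges at position 6: the faulty run prints 'driver got 1' where the working version prints 'driver got 5'.
Call chain: main.
First divergence: position 6; shown 'driver got 1' vs intended 'driver got 5'.
Intended log window:
  4: hit index 3
  5: enter fold_scores: left 22 right 4
  6: driver got 5
Execution walk:
  trim_outliers([12, 3, 1, 11, 7], 11) -> 3  [called from shape_report, line 8]
  shape_report([12, 3, 1, 11, 7], 11) -> 22  [called from map_offsets, line 21]
  fold_scores(22, 4) -> 1  [called from map_offsets, line 23]
  map_offsets([12, 3, 1, 11, 7], 11) -> 1  [called from main, line 29]
Log origin:
  1: from main, line 28
  2: from map_offsets, line 20
  3: from shape_report, line 7
  4: from shape_report, line 9
  5: from fold_scores, line 14
  6: from main, line 30
A correct fix: line 16: replace `top // top` with `mid // top`.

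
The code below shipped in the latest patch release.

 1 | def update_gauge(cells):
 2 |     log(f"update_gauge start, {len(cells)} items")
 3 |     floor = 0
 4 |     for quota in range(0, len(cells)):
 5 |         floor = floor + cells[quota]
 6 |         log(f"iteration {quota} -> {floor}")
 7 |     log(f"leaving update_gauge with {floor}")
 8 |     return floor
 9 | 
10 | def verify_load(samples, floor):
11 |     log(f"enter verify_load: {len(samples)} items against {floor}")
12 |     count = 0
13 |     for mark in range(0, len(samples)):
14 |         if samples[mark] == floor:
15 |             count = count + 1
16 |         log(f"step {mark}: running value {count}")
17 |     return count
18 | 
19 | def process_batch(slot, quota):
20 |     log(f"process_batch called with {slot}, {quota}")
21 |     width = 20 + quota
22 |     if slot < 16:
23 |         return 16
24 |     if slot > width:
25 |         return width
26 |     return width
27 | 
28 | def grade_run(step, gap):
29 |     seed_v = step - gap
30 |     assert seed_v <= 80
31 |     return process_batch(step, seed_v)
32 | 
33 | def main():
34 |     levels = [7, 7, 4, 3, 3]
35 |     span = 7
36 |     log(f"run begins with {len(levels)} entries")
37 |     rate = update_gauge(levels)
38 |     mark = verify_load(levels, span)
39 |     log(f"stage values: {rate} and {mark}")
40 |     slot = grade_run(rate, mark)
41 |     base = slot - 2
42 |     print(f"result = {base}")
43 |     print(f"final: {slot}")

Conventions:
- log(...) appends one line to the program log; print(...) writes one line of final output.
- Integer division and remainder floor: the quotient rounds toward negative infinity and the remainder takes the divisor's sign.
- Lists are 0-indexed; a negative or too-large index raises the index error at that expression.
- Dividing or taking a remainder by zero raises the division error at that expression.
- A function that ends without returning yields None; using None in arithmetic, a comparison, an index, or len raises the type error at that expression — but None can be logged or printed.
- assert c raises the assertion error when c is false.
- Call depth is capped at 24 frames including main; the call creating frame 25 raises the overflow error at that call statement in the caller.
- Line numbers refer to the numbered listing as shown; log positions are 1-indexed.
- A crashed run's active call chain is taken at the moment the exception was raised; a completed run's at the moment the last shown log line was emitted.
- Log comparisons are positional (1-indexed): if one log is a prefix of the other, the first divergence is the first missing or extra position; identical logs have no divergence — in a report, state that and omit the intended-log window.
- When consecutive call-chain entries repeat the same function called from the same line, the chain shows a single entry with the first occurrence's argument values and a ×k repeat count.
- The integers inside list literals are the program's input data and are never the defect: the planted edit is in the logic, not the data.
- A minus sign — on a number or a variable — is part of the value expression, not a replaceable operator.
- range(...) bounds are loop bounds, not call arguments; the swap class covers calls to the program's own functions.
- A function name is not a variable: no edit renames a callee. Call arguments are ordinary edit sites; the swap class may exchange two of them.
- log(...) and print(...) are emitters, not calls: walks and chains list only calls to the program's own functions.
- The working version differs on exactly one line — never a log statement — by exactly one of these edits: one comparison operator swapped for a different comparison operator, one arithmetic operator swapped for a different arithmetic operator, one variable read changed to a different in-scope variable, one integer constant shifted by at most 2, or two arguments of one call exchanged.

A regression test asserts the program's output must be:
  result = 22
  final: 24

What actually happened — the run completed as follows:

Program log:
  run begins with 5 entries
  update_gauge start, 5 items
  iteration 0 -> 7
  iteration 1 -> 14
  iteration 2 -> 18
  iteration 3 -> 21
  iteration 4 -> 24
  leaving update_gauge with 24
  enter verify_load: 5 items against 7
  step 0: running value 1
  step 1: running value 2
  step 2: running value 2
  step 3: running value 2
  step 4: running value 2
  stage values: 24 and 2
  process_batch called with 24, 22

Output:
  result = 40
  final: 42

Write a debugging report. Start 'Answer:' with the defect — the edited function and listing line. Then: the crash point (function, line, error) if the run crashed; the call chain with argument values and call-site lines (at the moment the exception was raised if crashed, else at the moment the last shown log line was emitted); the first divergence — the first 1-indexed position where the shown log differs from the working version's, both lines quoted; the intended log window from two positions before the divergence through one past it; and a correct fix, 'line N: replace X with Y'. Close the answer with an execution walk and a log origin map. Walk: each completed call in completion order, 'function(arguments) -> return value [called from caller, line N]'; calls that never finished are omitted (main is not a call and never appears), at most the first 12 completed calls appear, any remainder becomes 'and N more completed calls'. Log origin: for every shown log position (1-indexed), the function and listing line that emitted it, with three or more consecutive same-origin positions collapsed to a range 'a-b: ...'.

Answer: the defect is in process_batch at line 26.
Core observation: Every logged value matches the working version; the printed result is what differs.
Call chain: main -> grade_run(24, 2) (called at line 40) -> process_batch(24, 22) (called at line 31).
First divergence: none; the two logs match at every position.
Execution walk:
  update_gauge([7, 7, 4, 3, 3]) -> 24  [called from main, line 37]
  verify_load([7, 7, 4, 3, 3], 7) -> 2  [called from main, line 38]
  process_batch(24, 22) -> 42  [called from grade_run, line 31]
  grade_run(24, 2) -> 42  [called from main, line 40]
Log line origins:
  1 — main, line 36
  2 — update_gauge, line 2
  3-7 — update_gauge, line 6
  8 — update_gauge, line 7
  9 — verify_load, line 11
  10-14 — verify_load, line 16
  15 — main, line 39
  16 — process_batch, line 20
A correct fix: line 26: replace `width` with `slot`.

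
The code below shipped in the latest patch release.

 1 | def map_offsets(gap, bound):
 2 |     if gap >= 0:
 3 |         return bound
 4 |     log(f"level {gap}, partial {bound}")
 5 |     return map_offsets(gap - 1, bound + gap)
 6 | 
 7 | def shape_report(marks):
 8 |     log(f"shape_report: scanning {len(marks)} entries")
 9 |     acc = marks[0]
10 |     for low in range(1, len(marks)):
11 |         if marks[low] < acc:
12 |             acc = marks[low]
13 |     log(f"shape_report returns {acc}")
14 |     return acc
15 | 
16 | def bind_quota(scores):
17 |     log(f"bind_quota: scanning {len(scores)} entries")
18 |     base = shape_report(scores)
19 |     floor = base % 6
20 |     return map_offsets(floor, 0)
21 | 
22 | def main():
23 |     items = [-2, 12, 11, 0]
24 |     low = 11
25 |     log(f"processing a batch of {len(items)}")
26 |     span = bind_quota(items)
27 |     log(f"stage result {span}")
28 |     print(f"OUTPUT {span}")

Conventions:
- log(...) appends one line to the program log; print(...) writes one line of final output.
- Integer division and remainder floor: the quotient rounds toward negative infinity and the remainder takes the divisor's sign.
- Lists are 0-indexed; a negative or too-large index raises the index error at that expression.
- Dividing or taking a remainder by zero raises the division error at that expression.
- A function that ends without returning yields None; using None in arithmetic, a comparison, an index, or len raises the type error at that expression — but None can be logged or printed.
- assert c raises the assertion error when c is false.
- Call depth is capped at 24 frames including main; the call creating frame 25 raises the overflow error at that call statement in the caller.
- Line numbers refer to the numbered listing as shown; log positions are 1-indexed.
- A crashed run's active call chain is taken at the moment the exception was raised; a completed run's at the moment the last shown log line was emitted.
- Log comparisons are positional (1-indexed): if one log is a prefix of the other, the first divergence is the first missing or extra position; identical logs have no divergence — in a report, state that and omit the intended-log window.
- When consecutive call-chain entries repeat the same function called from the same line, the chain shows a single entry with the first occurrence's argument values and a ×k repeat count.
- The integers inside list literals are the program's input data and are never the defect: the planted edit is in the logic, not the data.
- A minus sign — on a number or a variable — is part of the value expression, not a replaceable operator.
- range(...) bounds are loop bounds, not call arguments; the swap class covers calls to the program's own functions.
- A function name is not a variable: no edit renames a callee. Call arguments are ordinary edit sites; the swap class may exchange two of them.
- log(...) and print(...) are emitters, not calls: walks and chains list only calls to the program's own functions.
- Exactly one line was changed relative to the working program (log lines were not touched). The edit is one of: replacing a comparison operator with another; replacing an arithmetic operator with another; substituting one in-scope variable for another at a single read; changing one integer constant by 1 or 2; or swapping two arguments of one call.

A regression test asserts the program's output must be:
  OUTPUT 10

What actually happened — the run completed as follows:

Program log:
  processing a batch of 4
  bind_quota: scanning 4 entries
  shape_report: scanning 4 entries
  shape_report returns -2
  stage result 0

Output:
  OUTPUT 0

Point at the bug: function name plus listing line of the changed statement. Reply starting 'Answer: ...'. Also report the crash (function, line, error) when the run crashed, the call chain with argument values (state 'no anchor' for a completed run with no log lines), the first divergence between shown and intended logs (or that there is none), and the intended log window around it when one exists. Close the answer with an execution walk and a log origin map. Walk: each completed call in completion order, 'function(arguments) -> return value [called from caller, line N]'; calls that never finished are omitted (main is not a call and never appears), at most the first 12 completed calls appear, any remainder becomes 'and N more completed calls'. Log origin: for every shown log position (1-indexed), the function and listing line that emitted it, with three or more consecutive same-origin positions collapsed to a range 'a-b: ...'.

Answer: the defect is in map_offsets at line 2.
Key fact: Log line 5 is where behavior first shows: 'stage result 0' appears instead of 'level 4, partial 0'.
Call chain: main.
First divergence: at position 5 the run shows 'stage result 0' where the working version logs 'level 4, partial 0'.
Intended log window:
  3: shape_report: scanning 4 entries
  4: shape_report returns -2
  5: level 4, partial 0
  6: level 3, partial 4
Execution walk:
  shape_report([-2, 12, 11, 0]) -> -2  [called from bind_quota, line 18]
  map_offsets(4, 0) -> 0  [called from bind_quota, line 20]
  bind_quota([-2, 12, 11, 0]) -> 0  [called from main, line 26]
Log line origins:
  1 — main, line 25
  2 — bind_quota, line 17
  3 — shape_report, line 8
  4 — shape_report, line 13
  5 — main, line 27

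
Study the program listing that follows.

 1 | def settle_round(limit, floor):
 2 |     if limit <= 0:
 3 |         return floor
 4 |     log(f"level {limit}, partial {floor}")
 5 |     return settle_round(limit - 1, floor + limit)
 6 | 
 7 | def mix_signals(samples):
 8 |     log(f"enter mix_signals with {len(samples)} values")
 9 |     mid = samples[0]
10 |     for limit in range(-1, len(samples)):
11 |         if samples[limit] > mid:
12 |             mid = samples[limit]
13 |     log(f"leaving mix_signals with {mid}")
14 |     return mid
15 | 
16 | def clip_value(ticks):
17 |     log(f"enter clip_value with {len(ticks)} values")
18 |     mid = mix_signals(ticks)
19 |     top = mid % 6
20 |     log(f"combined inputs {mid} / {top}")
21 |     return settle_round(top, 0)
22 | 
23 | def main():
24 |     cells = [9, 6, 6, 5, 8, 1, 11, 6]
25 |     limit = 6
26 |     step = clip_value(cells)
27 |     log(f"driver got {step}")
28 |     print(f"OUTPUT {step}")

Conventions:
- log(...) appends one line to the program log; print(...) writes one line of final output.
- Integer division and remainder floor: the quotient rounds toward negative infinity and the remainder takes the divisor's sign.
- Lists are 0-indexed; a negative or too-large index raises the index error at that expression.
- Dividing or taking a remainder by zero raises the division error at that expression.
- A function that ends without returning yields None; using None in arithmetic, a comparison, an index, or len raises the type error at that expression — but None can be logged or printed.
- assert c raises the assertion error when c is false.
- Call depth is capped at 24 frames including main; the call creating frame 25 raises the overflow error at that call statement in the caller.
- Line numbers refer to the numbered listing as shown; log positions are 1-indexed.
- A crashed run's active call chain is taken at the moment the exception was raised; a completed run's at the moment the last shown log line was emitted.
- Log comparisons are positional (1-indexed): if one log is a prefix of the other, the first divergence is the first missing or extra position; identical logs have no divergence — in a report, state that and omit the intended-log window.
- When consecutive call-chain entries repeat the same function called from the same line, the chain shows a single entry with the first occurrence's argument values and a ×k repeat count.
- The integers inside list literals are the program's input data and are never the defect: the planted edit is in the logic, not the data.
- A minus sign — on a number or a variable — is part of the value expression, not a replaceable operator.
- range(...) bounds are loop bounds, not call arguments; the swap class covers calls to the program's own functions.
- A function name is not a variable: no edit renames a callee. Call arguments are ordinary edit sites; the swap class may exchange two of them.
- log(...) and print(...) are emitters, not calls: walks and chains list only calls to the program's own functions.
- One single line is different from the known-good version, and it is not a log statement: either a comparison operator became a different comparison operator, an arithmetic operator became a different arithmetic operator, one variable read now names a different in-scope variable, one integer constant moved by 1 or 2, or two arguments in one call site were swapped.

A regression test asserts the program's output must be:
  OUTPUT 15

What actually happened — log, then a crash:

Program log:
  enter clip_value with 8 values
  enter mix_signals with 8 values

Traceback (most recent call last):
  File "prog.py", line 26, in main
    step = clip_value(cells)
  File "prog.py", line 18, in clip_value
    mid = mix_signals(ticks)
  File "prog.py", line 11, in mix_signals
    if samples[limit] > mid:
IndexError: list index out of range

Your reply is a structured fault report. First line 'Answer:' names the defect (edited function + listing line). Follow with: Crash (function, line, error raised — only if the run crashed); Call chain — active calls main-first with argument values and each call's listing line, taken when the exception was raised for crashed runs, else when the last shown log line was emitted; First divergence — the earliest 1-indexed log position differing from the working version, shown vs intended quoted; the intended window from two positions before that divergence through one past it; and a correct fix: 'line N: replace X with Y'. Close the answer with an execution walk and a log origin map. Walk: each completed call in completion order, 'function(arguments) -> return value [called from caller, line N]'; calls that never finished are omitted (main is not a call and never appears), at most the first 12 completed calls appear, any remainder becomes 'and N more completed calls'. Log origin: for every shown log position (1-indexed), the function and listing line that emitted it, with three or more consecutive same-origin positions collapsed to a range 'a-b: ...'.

Answer: the defect is in mix_signals at line 10.
Key fact: After 2 matching log lines the faulty run goes silent, while the working version continues with 'leaving mix_signals with 11'.
Crash: mix_signals, line 11, IndexError.
Call chain: main -> clip_value([9, 6, 6, 5, 8, 1, 11, 6]) (called at line 26) -> mix_signals([9, 6, 6, 5, 8, 1, 11, 6]) (called at line 18).
First divergence: position 3 — the faulty run's log ends after 2 lines; the working version continues with 'leaving mix_signals with 11'.
Intended log window:
  1: enter clip_value with 8 values
  2: enter mix_signals with 8 values
  3: leaving mix_signals with 11
  4: combined inputs 11 / 5
Execution walk:
  (no call completed)
Log line origins:
  1: from clip_value, line 17
  2: from mix_signals, line 8
A correct fix: line 10: replace `-1` with `1`.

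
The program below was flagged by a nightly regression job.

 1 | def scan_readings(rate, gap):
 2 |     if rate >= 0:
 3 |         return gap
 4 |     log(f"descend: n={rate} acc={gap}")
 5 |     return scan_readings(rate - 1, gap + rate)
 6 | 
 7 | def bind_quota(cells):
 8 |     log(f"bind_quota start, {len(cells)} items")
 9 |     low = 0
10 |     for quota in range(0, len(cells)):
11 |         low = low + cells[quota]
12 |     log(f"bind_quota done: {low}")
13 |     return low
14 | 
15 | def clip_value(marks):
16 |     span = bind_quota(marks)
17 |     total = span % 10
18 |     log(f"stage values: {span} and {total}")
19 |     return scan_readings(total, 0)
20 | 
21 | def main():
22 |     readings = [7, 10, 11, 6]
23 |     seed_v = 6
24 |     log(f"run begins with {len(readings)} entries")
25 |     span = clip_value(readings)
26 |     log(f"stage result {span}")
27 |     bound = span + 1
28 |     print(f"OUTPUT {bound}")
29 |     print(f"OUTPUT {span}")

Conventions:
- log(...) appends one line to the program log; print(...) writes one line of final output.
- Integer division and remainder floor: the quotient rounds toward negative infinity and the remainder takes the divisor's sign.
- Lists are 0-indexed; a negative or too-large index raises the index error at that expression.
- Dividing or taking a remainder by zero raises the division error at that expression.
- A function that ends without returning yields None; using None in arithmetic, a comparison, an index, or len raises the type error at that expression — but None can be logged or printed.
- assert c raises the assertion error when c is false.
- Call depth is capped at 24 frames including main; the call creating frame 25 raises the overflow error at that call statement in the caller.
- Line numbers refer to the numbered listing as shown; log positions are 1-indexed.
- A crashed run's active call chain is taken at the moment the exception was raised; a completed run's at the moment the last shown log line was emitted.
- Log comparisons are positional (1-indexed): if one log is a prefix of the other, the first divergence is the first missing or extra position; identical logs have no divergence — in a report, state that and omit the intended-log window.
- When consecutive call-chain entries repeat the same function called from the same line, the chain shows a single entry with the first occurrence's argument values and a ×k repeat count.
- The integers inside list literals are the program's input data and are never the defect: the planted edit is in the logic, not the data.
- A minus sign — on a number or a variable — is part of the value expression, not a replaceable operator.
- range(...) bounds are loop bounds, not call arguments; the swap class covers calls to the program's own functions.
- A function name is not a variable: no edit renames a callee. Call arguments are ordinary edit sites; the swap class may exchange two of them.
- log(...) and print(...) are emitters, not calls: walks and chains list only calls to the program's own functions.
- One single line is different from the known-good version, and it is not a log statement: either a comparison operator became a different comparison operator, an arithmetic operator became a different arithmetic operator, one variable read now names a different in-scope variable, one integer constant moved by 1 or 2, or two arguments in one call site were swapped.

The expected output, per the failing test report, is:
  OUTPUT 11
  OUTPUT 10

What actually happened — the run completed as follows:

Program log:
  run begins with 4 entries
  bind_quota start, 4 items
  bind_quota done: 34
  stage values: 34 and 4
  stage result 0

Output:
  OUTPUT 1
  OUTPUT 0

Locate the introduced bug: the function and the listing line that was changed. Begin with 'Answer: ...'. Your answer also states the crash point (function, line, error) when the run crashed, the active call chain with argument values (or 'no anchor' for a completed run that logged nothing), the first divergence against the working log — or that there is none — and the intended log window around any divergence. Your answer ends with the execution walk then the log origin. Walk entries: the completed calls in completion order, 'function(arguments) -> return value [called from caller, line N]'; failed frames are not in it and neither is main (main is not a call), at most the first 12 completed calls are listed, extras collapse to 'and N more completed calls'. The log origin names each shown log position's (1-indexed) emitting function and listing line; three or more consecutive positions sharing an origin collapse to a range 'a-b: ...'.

Answer: the defect is in scan_readings at line 2.
The tell: At log position 5 the runs split — shown 'stage result 0', but the working version logs 'descend: n=4 acc=0'.
Call chain: main.
First divergence: position 5; shown 'stage result 0' vs intended 'descend: n=4 acc=0'.
Intended log window:
  3: bind_quota done: 34
  4: stage values: 34 and 4
  5: descend: n=4 acc=0
  6: descend: n=3 acc=4
Execution walk:
  bind_quota([7, 10, 11, 6]) -> 34  [called from clip_value, line 16]
  scan_readings(4, 0) -> 0  [called from clip_value, line 19]
  clip_value([7, 10, 11, 6]) -> 0  [called from main, line 25]
Log origins:
  1 — main, line 24
  2 — bind_quota, line 8
  3 — bind_quota, line 12
  4 — clip_value, line 18
  5 — main, line 26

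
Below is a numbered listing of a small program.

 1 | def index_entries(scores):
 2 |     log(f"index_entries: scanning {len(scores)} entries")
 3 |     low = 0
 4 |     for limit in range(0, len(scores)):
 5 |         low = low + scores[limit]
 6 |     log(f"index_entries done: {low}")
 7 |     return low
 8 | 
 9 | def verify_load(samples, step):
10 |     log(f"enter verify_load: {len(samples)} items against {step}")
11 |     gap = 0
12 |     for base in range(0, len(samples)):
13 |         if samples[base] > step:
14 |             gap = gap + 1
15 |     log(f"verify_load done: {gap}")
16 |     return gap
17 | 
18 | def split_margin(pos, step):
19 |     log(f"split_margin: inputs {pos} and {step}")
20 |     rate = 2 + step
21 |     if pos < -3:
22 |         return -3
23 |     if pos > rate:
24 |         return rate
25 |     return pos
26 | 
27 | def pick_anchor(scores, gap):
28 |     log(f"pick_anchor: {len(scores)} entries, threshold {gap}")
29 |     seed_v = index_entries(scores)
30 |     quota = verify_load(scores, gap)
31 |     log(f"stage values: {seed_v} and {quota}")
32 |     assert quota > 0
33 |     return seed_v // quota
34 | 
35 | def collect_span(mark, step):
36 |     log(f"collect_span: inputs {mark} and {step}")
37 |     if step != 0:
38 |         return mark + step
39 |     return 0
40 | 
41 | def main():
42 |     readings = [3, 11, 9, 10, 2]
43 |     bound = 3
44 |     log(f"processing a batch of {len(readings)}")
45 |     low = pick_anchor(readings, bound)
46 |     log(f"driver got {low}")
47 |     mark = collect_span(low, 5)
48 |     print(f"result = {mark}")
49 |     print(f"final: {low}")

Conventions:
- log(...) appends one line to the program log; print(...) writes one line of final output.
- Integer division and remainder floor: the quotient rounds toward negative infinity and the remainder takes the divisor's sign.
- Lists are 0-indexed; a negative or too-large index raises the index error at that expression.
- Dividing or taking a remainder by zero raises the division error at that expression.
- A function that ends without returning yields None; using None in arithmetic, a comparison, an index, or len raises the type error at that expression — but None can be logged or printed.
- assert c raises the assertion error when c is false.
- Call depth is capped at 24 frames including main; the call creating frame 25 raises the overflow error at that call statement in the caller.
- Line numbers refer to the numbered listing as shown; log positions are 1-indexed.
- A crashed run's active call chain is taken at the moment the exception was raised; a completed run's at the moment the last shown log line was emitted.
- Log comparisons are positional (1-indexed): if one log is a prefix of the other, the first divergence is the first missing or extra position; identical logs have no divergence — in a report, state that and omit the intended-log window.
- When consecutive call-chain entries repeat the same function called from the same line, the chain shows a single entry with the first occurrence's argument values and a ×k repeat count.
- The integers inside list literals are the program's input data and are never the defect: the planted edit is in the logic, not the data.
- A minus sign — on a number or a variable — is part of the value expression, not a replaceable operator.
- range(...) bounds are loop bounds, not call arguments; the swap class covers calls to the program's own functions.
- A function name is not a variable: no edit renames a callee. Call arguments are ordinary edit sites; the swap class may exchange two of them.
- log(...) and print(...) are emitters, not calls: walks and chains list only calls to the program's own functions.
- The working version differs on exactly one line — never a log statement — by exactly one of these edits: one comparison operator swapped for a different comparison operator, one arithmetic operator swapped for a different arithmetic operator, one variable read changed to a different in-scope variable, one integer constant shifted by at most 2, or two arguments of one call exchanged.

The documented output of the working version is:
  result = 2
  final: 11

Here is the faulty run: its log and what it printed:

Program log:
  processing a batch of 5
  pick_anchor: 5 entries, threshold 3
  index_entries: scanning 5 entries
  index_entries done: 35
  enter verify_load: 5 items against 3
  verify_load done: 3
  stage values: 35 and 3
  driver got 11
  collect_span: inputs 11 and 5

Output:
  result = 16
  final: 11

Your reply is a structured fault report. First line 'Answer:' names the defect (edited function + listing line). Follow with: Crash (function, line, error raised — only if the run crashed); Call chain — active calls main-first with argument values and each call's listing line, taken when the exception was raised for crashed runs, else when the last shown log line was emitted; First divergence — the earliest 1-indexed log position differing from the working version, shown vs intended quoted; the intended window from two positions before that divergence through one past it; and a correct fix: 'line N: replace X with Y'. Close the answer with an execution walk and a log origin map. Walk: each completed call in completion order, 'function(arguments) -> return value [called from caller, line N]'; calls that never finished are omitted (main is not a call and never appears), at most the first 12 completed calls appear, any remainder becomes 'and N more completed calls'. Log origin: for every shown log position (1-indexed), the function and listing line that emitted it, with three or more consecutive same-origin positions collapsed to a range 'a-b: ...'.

Answer: the defect is in collect_span at line 38.
Key observation: Log streams are identical — the defect surfaces only in the printed output.
Call chain: main -> collect_span(11, 5) (called at line 47).
First divergence: none (the log streams are identical).
Execution walk:
  index_entries([3, 11, 9, 10, 2]) -> 35  [called from pick_anchor, line 29]
  verify_load([3, 11, 9, 10, 2], 3) -> 3  [called from pick_anchor, line 30]
  pick_anchor([3, 11, 9, 10, 2], 3) -> 11  [called from main, line 45]
  collect_span(11, 5) -> 16  [called from main, line 47]
Log line origins:
  1: emitted by main (line 44)
  2: emitted by pick_anchor (line 28)
  3: emitted by index_entries (line 2)
  4: emitted by index_entries (line 6)
  5: emitted by verify_load (line 10)
  6: emitted by verify_load (line 15)
  7: emitted by pick_anchor (line 31)
  8: emitted by main (line 46)
  9: emitted by collect_span (line 36)
A correct fix: line 38: replace `+` with `//`.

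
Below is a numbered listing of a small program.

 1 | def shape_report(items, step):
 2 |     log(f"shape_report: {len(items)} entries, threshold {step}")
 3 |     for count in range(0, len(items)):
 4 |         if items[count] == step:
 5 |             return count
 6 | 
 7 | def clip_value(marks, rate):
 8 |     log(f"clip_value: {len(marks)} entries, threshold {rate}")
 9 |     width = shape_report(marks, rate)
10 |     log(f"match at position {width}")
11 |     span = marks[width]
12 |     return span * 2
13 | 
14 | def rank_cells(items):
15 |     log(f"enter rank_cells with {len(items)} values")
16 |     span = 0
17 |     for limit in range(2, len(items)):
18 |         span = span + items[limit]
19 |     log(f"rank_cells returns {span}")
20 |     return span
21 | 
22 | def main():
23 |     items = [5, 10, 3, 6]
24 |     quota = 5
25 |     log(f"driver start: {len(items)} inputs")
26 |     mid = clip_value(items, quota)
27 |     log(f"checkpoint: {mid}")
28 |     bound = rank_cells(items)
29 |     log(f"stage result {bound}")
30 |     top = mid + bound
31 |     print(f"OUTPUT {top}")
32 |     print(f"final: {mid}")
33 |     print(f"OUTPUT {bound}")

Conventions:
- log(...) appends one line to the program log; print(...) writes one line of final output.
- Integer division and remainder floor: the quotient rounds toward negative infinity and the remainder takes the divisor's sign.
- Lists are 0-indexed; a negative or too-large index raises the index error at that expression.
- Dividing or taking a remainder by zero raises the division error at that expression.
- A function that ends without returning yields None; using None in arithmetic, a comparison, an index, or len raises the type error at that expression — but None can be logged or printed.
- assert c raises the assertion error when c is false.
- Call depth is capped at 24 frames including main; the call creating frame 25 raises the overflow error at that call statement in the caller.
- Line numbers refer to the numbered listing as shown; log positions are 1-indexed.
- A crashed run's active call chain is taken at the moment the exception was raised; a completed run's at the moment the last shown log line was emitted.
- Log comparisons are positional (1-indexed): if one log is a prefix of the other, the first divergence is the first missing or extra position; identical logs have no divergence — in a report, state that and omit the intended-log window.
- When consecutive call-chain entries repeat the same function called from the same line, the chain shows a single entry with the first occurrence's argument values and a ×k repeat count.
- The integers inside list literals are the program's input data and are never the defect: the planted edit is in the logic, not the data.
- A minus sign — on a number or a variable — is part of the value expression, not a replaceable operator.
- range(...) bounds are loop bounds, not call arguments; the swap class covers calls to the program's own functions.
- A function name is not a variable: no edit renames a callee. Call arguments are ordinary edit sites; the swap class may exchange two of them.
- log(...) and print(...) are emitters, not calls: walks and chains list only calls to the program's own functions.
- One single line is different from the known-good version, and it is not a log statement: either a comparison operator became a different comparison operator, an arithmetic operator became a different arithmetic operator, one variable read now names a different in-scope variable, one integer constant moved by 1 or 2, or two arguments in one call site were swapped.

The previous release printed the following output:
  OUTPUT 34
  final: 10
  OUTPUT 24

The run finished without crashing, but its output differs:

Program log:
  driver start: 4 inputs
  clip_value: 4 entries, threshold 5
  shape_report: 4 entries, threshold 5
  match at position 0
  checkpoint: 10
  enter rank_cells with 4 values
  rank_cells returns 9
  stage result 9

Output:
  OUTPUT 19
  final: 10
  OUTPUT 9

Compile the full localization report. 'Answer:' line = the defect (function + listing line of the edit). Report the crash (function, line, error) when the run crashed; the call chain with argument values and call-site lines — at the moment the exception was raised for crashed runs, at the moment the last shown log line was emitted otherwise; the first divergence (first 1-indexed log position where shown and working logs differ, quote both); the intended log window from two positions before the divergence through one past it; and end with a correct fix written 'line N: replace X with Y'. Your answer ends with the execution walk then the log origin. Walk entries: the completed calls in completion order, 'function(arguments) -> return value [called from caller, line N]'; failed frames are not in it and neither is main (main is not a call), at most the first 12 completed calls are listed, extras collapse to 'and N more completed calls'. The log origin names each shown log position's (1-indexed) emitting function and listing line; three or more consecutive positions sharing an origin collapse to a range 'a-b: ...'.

Answer: the defect is in rank_cells at line 17.
The tell: Everything matches until log position 7, which reads 'rank_cells returns 9' in place of 'rank_cells returns 24'.
Call chain: main.
First divergence: at position 7 the run shows 'rank_cells returns 9' where the working version logs 'rank_cells returns 24'.
Intended log window:
  5: checkpoint: 10
  6: enter rank_cells with 4 values
  7: rank_cells returns 24
  8: stage result 24
Execution walk:
  shape_report([5, 10, 3, 6], 5) -> 0  [called from clip_value, line 9]
  clip_value([5, 10, 3, 6], 5) -> 10  [called from main, line 26]
  rank_cells([5, 10, 3, 6]) -> 9  [called from main, line 28]
Log line origins:
  1: emitted by main (line 25)
  2: emitted by clip_value (line 8)
  3: emitted by shape_report (line 2)
  4: emitted by clip_value (line 10)
  5: emitted by main (line 27)
  6: emitted by rank_cells (line 15)
  7: emitted by rank_cells (line 19)
  8: emitted by main (line 29)
A correct fix: line 17: replace `2` with `0`.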